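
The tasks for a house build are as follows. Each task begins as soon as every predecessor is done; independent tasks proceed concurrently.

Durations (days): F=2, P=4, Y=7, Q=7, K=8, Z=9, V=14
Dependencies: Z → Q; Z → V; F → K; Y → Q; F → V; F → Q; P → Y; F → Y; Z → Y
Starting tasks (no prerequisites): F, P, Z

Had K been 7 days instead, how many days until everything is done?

23

The binding path is Z→Y→Q = 9+7+7 = 23; finish at 23 days.
The longest path through K is only 10 days, so K has float 13.
No other chain overtakes it, so the finish is 23 days.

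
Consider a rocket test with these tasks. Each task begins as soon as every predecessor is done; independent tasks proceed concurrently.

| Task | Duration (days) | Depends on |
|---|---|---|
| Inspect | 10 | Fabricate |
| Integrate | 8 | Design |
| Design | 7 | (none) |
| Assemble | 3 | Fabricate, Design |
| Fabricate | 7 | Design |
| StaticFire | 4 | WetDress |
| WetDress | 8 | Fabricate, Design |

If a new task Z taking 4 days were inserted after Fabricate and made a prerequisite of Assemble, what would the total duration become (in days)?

Originally the rocket test takes 26 days.
With Z inserted, Assemble now waits for max(Fabricate, Design, Z).
New critical path: Design→Fabricate→WetDress→StaticFire = 7+7+8+4 = 26 ⇒ 26 days.

26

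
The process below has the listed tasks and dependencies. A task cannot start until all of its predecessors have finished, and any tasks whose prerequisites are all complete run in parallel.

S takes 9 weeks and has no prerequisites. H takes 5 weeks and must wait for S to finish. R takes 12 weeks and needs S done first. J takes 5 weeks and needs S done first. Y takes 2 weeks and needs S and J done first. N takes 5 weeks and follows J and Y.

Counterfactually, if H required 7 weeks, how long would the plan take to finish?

21

The binding path is S→R = 9+12 = 21; finish at 21 weeks.
H is off the critical path — its longest chain is 14 weeks, giving 7 of slack.
No other chain overtakes it, so the finish is 21 weeks.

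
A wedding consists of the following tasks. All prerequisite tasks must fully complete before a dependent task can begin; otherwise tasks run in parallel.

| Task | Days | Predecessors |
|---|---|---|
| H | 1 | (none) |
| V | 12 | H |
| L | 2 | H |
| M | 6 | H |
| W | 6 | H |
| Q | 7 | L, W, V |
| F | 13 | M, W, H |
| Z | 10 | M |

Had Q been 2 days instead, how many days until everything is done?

Actual critical path: H→V→Q = 1+12+7 = 20 ⇒ 20 days.
Q is on the critical path; changing it to 2 makes that path 15 days.
The binding chain switches to H→M→F = 1+6+13 = 20; finish 20 days.

20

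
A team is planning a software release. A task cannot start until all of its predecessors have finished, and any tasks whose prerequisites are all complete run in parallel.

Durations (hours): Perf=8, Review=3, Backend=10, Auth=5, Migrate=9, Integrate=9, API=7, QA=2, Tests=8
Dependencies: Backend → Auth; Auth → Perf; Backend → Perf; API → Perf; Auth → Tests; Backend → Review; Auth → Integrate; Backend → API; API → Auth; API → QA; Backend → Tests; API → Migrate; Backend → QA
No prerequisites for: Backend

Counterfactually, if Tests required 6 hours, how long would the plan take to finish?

31

Critical path before the change: Backend→API→Auth→Integrate = 10+7+5+9 = 31 giving 31 hours.
Tests has 1 hour of float (longest path through it is 30).
No other chain overtakes it, so the finish is 31 hours.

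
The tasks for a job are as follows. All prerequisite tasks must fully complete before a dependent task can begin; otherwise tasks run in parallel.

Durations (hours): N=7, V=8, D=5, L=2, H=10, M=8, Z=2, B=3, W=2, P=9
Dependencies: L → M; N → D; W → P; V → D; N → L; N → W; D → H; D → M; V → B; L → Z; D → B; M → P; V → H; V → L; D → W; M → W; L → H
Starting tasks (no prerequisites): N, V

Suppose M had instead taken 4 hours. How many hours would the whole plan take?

The binding path is V→D→M→W→P = 8+5+8+2+9 = 32; finish at 32 hours.
Since M is critical, the -4 change carries straight to that chain (now 28 hours).
No other chain overtakes it, so the finish is 28 hours.

28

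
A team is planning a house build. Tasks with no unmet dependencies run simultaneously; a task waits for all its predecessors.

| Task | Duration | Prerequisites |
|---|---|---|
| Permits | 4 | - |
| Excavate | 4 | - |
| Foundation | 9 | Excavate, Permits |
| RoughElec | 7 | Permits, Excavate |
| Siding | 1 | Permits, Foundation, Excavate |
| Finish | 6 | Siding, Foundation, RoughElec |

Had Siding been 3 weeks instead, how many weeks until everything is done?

Actual critical path: Permits→Foundation→Siding→Finish = 4+9+1+6 = 20 ⇒ 20 weeks.
Siding is on the critical path; changing it to 3 makes that path 22 weeks.
The critical path is still Permits→Foundation→Siding→Finish; finish is now 22 weeks.

22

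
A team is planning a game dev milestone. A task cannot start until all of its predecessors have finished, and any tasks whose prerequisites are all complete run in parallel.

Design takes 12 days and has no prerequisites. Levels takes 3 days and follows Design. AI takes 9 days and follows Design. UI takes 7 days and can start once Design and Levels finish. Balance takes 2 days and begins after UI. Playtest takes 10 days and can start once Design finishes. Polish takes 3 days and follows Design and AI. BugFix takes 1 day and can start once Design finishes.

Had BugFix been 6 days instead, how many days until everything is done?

Critical path before the change: Design→Levels→UI→Balance = 12+3+7+2 = 24 giving 24 days.
The longest path through BugFix is only 13 days, so BugFix has float 11.
That remains the longest chain; total 24 days.

24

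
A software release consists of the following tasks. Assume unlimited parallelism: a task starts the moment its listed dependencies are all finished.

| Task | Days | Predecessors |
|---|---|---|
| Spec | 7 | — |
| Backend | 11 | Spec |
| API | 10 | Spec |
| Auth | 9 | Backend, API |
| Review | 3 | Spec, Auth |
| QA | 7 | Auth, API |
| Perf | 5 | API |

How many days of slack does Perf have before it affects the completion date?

12

The longest chain is Spec→Backend→Auth→QA = 7+11+9+7 = 34; overall finish 34 days.
The longest chain containing Perf totals 22 days.
Float = 34 − 22 = 12.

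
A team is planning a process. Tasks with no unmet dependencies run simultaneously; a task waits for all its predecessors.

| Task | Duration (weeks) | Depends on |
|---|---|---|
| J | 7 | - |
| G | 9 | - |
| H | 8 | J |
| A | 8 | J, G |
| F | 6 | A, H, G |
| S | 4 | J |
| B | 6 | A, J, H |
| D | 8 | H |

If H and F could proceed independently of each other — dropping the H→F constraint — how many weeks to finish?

With the dependency in place, J→H→D = 7+8+8 = 23 sets the finish at 23 weeks.
Dropping H→F doesn't change F's earliest start (17); another predecessor still binds.
The longest chain is now J→H→D = 7+8+8 = 23, so the project takes 23 weeks.

23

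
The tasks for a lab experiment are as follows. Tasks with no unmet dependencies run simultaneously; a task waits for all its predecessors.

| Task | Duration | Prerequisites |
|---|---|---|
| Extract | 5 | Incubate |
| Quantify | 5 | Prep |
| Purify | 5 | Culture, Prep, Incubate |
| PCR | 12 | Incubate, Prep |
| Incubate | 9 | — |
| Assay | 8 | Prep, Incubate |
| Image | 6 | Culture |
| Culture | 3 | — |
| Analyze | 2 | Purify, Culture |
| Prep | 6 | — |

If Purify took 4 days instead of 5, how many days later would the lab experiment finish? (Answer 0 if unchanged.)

0

Critical path before the change: Incubate→PCR = 9+12 = 21 giving 21 days.
Purify has 5 days of float (longest path through it is 16).
The critical path is still Incubate→PCR; finish is now 21 days.
Change in finish: 21 − 21 = +0 days.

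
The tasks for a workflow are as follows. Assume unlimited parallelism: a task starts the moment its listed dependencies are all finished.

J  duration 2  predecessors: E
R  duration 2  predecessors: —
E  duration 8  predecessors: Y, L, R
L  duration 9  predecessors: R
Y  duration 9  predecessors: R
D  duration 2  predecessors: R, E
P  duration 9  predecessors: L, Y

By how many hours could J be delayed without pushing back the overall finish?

R→L→E→J = 2+9+8+2 = 21 sets the makespan at 21 hours.
Longest path through J: 21 hours (earliest finish 21, latest finish 21).
Slack of J = 19 − 19 = 0 hours.

0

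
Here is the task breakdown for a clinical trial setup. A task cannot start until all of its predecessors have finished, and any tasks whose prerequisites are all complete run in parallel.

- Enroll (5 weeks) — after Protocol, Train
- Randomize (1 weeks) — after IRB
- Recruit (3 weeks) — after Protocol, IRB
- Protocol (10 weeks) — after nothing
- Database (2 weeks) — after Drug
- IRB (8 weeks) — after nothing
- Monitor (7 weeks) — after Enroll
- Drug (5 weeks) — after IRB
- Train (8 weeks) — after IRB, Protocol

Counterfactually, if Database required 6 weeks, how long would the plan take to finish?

Critical path before the change: Protocol→Train→Enroll→Monitor = 10+8+5+7 = 30 giving 30 weeks.
Database is off the critical path — its longest chain is 15 weeks, giving 15 of slack.
The critical path is still Protocol→Train→Enroll→Monitor; finish is now 30 weeks.

30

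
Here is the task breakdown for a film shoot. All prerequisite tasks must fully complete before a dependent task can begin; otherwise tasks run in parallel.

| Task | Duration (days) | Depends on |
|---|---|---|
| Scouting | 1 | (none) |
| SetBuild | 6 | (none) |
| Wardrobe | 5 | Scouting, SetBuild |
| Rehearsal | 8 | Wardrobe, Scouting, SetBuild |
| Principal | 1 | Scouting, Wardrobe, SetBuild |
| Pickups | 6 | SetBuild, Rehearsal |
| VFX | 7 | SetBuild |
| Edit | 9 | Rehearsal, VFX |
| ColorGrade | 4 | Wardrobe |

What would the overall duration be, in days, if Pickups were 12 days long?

Baseline: SetBuild→Wardrobe→Rehearsal→Edit = 6+5+8+9 = 28 → 28 days.
Pickups is off the critical path — its longest chain is 25 days, giving 3 of slack.
Now SetBuild→Wardrobe→Rehearsal→Pickups = 6+5+8+12 = 31 is longest, so the finish becomes 31 days.

31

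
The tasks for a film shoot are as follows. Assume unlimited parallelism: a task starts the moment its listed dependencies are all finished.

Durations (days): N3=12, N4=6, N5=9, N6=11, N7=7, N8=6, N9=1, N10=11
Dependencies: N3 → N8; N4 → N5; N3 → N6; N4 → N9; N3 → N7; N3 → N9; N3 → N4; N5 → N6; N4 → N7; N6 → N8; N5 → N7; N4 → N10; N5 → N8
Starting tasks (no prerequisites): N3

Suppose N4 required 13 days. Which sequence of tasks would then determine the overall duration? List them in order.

The binding path is N3→N4→N5→N6→N8 = 12+6+9+11+6 = 44; finish at 44 days.
N4 lies on that path, so at 13 days the path becomes 51 days.
No other chain overtakes it, so the finish is 51 days.

N3, N4, N5, N6, N8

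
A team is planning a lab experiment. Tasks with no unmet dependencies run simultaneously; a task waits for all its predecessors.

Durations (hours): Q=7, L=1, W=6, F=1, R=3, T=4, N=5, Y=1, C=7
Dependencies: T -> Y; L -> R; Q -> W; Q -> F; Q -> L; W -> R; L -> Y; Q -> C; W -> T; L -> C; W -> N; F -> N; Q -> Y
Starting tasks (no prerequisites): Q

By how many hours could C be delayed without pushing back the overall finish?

3

Q→W→T→Y = 7+6+4+1 = 18 sets the makespan at 18 hours.
C finishes as early as 15 and must finish by 18.
Slack of C = 11 − 8 = 3 hours.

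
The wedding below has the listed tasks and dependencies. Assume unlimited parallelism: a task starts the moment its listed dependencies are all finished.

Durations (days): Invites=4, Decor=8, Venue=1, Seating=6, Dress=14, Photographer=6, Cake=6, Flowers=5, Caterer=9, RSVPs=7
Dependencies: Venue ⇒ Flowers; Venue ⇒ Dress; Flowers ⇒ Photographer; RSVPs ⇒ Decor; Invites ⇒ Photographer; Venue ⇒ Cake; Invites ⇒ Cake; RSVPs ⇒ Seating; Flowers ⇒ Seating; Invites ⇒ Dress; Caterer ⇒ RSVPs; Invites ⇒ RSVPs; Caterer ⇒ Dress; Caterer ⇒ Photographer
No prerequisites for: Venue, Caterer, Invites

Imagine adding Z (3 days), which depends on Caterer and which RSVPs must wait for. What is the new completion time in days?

27

Originally the project takes 24 days.
With Z inserted, RSVPs now waits for max(Caterer, Invites, Z).
New critical path: Caterer→Z→RSVPs→Decor = 9+3+7+8 = 27 ⇒ 27 days.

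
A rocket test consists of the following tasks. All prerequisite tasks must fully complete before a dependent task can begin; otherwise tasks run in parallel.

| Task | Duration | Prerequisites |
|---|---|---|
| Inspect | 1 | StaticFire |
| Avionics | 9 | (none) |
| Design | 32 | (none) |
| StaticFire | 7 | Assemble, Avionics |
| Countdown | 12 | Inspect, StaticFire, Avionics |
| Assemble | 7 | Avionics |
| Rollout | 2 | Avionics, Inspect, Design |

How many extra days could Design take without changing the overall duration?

Critical path: Avionics→Assemble→StaticFire→Inspect→Countdown = 9+7+7+1+12 = 36, so the finish is 36 days.
Longest path through Design: 34 days (earliest finish 32, latest finish 34).
Slack of Design = 2 − 0 = 2 days.

2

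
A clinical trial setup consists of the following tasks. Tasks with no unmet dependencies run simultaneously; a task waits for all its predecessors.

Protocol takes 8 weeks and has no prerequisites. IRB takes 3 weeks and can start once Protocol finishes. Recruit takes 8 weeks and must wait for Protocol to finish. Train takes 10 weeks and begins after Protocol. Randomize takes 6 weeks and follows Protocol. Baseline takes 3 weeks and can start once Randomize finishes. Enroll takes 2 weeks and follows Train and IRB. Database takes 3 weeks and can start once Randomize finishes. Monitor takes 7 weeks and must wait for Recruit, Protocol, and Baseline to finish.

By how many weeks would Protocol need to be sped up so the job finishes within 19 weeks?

5

Current finish: 24 weeks; target: 19.
Protocol is on every critical path, so each week cut from Protocol cuts the finish by one (this holds down to a finish of 17).
Need 24 − 19 = 5 weeks off Protocol → Protocol becomes 3 weeks, finish becomes 19.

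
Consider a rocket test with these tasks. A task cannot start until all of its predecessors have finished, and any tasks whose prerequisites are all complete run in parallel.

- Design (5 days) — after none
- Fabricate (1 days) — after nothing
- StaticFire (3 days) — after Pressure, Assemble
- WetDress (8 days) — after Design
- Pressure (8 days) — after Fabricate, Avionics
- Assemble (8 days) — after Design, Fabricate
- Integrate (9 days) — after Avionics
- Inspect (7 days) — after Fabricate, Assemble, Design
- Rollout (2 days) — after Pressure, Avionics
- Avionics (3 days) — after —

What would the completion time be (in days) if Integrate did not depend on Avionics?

20

Original critical path: Design→Assemble→Inspect = 5+8+7 = 20 ⇒ 20 days.
Without Avionics→Integrate, Integrate's earliest start moves from 3 to 0.
The longest chain is now Design→Assemble→Inspect = 5+8+7 = 20, so the plan takes 20 days.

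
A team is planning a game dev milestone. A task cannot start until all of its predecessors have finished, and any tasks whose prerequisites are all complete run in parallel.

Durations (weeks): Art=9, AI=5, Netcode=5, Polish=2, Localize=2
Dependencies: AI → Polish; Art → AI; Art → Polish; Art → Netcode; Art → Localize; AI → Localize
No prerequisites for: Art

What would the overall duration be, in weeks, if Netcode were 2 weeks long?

As given, the longest chain is Art→AI→Polish = 9+5+2 = 16, so the finish is 16 weeks.
Netcode is off the critical path — its longest chain is 14 weeks, giving 2 of slack.
The critical path is still Art→AI→Polish; finish is now 16 weeks.

16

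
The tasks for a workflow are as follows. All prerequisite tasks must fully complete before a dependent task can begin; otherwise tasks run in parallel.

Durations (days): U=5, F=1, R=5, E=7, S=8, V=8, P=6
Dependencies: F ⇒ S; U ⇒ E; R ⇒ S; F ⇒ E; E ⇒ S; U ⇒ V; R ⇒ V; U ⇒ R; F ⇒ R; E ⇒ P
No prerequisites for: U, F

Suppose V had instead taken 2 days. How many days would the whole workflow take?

20

The binding path is U→E→S = 5+7+8 = 20; finish at 20 days.
V is off the critical path — its longest chain is 18 days, giving 2 of slack.
The critical path is still U→E→S; finish is now 20 days.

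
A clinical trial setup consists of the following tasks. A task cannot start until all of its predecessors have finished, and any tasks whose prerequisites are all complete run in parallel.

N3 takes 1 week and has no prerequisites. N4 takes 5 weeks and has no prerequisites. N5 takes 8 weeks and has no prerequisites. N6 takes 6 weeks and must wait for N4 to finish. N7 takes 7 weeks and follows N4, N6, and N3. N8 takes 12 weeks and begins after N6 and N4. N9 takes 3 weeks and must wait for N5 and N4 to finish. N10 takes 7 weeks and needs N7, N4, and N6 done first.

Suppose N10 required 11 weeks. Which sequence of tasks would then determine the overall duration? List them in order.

The binding path is N4→N6→N7→N10 = 5+6+7+7 = 25; finish at 25 weeks.
N10 lies on that path, so at 11 weeks the path becomes 29 weeks.
The critical path is still N4→N6→N7→N10; finish is now 29 weeks.

N4, N6, N7, N10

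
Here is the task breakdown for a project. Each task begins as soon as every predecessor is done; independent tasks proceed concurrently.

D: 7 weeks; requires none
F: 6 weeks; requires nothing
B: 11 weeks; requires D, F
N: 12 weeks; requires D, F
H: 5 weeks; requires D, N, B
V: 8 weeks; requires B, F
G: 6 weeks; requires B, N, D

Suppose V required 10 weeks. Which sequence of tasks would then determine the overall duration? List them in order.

As given, the longest chain is D→B→V = 7+11+8 = 26, so the finish is 26 weeks.
Since V is critical, the +2 change carries straight to that chain (now 28 weeks).
The critical path is still D→B→V; finish is now 28 weeks.

D, B, V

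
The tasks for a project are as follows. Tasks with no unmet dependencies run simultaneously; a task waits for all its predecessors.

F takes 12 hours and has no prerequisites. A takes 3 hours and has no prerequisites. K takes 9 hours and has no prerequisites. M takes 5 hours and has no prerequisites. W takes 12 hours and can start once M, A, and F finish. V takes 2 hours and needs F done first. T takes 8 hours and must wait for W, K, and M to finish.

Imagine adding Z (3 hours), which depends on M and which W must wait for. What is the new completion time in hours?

Originally the project takes 32 hours.
With Z inserted, W now waits for max(M, A, F, Z).
New critical path: F→W→T = 12+12+8 = 32 ⇒ 32 hours.

32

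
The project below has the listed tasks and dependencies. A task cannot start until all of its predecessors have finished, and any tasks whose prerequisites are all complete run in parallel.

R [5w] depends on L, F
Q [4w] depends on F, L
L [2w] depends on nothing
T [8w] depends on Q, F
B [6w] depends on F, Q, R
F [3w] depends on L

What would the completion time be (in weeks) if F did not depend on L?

15

Original critical path: L→F→Q→T = 2+3+4+8 = 17 ⇒ 17 weeks.
Without L→F, F's earliest start moves from 2 to 0.
New critical path: F→Q→T = 3+4+8 = 15 ⇒ 15 weeks.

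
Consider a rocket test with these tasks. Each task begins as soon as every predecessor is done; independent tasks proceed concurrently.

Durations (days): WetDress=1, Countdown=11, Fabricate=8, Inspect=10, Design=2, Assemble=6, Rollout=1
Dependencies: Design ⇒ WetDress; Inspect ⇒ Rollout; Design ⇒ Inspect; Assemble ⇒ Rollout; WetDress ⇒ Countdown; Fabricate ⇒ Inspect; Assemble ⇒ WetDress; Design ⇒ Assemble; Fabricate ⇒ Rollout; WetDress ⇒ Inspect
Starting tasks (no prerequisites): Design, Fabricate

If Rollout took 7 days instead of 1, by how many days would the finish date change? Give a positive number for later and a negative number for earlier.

Baseline: Design→Assemble→WetDress→Inspect→Rollout = 2+6+1+10+1 = 20 → 20 days.
Since Rollout is critical, the +6 change carries straight to that chain (now 26 days).
The critical path is still Design→Assemble→WetDress→Inspect→Rollout; finish is now 26 days.
Change in finish: 26 − 20 = +6 days.

6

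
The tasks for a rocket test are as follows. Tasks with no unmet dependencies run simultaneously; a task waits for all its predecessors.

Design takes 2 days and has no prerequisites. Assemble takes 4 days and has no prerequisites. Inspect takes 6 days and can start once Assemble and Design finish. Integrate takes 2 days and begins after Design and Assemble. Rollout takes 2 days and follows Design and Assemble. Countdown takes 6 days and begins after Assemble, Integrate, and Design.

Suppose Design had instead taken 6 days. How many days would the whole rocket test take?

14

Baseline: Assemble→Integrate→Countdown = 4+2+6 = 12 → 12 days.
Design is off the critical path — its longest chain is 10 days, giving 2 of slack.
New critical path: Design→Integrate→Countdown = 6+2+6 = 14 ⇒ 14 days.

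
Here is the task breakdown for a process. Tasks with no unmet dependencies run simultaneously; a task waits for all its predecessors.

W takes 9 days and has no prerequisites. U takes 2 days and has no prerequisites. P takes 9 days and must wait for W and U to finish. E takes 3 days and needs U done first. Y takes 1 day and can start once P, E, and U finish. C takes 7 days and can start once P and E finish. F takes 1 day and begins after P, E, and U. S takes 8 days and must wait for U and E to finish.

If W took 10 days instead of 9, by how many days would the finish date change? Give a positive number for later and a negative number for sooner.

As given, the longest chain is W→P→C = 9+9+7 = 25, so the finish is 25 days.
W is on the critical path; changing it to 10 makes that path 26 days.
The critical path is still W→P→C; finish is now 26 days.
Change in finish: 26 − 25 = +1 days.

1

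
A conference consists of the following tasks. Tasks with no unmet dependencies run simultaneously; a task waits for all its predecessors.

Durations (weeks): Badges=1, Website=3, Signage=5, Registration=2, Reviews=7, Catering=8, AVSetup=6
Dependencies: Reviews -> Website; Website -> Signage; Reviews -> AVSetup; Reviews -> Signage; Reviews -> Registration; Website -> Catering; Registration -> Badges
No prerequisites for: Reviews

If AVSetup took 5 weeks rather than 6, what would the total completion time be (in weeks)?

As given, the longest chain is Reviews→Website→Catering = 7+3+8 = 18, so the finish is 18 weeks.
AVSetup has 5 weeks of float (longest path through it is 13).
The critical path is still Reviews→Website→Catering; finish is now 18 weeks.

18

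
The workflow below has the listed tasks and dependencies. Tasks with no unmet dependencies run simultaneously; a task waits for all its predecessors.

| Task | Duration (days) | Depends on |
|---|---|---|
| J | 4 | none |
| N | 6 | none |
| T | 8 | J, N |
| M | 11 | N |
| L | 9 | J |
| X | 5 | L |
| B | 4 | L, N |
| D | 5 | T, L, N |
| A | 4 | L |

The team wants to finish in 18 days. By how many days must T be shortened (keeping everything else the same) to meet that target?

1

Current finish: 19 days; target: 18.
T is on every critical path, so each day cut from T cuts the finish by one (this holds down to a finish of 18).
Need 19 − 18 = 1 day off T → T becomes 7 days, finish becomes 18.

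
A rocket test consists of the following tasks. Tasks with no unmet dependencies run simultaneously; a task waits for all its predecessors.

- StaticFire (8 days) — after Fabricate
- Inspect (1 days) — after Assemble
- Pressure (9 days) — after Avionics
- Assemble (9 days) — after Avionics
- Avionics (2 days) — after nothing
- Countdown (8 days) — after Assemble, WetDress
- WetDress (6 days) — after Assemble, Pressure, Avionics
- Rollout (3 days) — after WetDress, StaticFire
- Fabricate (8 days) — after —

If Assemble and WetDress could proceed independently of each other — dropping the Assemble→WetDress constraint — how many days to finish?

Original critical path: Avionics→Assemble→WetDress→Countdown = 2+9+6+8 = 25 ⇒ 25 days.
Dropping Assemble→WetDress doesn't change WetDress's earliest start (11); another predecessor still binds.
After: Avionics→Pressure→WetDress→Countdown = 2+9+6+8 = 25 → 25 days.

25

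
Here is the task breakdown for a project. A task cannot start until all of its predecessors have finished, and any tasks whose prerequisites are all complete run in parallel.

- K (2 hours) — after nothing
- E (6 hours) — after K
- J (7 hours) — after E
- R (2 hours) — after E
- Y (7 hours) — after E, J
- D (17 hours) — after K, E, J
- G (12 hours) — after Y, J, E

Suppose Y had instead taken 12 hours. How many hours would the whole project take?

39

The binding path is K→E→J→Y→G = 2+6+7+7+12 = 34; finish at 34 hours.
Y lies on that path, so at 12 hours the path becomes 39 hours.
The critical path is still K→E→J→Y→G; finish is now 39 hours.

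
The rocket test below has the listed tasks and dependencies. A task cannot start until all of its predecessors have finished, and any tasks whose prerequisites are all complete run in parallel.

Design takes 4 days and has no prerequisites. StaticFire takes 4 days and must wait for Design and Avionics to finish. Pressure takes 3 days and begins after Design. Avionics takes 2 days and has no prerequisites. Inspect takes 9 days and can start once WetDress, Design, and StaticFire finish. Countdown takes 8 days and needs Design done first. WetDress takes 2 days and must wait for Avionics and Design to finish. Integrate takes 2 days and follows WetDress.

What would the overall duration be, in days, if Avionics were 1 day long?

17

The binding path is Design→StaticFire→Inspect = 4+4+9 = 17; finish at 17 days.
Avionics is off the critical path — its longest chain is 15 days, giving 2 of slack.
The critical path is still Design→StaticFire→Inspect; finish is now 17 days.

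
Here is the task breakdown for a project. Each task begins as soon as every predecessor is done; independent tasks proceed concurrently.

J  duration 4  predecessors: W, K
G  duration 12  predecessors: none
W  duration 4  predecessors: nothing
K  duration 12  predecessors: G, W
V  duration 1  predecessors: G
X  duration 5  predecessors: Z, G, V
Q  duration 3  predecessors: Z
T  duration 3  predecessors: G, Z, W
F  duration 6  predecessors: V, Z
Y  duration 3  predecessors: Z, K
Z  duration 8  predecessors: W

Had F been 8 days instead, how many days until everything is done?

28

Baseline: G→K→J = 12+12+4 = 28 → 28 days.
F is off the critical path — its longest chain is 19 days, giving 9 of slack.
That remains the longest chain; total 28 days.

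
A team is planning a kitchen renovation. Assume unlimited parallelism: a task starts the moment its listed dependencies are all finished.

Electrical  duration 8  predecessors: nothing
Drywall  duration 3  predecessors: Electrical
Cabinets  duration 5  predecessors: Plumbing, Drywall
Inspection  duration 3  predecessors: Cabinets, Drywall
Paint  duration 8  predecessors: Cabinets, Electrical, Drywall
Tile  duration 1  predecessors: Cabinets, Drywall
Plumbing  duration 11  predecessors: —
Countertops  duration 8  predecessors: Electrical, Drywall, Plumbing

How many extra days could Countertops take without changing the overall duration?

5

Critical path: Plumbing→Cabinets→Paint = 11+5+8 = 24, so the finish is 24 days.
The longest chain containing Countertops totals 19 days.
So Countertops can slip 24 − 19 = 5 days.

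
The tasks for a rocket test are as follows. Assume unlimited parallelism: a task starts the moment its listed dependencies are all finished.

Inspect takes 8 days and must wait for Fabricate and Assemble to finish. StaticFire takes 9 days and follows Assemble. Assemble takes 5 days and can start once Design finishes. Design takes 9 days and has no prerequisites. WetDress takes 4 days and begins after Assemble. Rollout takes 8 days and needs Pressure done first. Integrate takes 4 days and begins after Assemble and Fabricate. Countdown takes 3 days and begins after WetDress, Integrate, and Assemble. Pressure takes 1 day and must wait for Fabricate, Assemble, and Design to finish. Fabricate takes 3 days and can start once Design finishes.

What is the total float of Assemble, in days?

The longest chain is Design→Assemble→Pressure→Rollout = 9+5+1+8 = 23; overall finish 23 days.
The longest chain containing Assemble totals 23 days.
Slack of Assemble = 9 − 9 = 0 days.

0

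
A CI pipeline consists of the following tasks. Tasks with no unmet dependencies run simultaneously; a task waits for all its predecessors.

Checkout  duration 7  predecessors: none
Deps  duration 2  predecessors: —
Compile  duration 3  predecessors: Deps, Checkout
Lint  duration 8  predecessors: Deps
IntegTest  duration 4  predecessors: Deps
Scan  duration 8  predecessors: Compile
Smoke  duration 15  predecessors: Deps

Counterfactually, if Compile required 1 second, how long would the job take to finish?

As given, the longest chain is Checkout→Compile→Scan = 7+3+8 = 18, so the finish is 18 seconds.
Compile is on the critical path; changing it to 1 makes that path 16 seconds.
The binding chain switches to Deps→Smoke = 2+15 = 17; finish 17 seconds.

17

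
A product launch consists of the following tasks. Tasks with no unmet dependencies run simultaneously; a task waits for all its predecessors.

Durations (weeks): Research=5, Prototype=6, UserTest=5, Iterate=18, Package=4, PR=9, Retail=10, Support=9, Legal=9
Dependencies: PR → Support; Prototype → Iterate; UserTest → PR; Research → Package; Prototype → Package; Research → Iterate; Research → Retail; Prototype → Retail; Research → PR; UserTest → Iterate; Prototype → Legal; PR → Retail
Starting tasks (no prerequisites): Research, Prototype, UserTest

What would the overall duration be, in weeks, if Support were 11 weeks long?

Baseline: Research→PR→Retail = 5+9+10 = 24 → 24 weeks.
The longest path through Support is only 23 weeks, so Support has float 1.
Now Research→PR→Support = 5+9+11 = 25 is longest, so the finish becomes 25 weeks.

25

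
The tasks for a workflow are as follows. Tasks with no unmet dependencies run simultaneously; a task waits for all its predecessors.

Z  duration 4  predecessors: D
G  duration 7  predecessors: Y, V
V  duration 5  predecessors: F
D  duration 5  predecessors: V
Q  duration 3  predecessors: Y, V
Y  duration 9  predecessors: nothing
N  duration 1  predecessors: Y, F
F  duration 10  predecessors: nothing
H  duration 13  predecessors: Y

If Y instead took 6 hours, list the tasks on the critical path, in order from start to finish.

F, V, D, Z

As given, the longest chain is F→V→D→Z = 10+5+5+4 = 24, so the finish is 24 hours.
Y is off the critical path — its longest chain is 22 hours, giving 2 of slack.
The critical path is still F→V→D→Z; finish is now 24 hours.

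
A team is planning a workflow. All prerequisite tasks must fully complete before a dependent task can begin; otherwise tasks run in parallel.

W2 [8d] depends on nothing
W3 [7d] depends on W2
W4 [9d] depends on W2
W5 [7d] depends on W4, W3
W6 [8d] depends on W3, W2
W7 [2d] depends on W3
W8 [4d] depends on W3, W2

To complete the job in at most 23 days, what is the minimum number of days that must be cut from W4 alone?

Current finish: 24 days; target: 23.
W4 is on every critical path, so each day cut from W4 cuts the finish by one (this holds down to a finish of 23).
Need 24 − 23 = 1 day off W4 → W4 becomes 8 days, finish becomes 23.

1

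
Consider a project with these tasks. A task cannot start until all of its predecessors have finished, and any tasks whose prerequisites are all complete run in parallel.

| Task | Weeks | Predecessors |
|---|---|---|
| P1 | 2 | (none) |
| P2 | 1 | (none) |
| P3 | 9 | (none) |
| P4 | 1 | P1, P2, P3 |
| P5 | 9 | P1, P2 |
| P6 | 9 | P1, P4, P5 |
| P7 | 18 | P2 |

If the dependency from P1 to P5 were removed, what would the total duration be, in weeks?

19

With the dependency in place, P1→P5→P6 = 2+9+9 = 20 sets the finish at 20 weeks.
Without P1→P5, P5's earliest start moves from 2 to 1.
The longest chain is now P2→P5→P6 = 1+9+9 = 19, so the job takes 19 weeks.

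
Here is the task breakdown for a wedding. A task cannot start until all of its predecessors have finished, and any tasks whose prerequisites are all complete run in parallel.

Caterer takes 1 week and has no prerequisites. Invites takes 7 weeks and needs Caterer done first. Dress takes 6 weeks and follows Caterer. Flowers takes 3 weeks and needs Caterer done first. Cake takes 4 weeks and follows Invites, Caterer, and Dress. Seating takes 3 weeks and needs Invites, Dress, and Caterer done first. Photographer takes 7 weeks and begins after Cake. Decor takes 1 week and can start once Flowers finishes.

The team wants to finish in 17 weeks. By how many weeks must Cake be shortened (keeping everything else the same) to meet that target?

2

Current finish: 19 weeks; target: 17.
Cake is on every critical path, so each week cut from Cake cuts the finish by one (this holds down to a finish of 16).
Need 19 − 17 = 2 weeks off Cake → Cake becomes 2 weeks, finish becomes 17.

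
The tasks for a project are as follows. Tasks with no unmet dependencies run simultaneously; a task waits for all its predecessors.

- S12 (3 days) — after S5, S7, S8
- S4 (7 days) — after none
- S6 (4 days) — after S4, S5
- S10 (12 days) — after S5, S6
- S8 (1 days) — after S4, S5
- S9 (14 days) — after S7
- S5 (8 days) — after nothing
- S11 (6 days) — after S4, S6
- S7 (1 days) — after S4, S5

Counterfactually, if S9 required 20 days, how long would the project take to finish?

Baseline: S5→S6→S10 = 8+4+12 = 24 → 24 days.
S9 has 1 day of float (longest path through it is 23).
Now S5→S7→S9 = 8+1+20 = 29 is longest, so the finish becomes 29 days.

29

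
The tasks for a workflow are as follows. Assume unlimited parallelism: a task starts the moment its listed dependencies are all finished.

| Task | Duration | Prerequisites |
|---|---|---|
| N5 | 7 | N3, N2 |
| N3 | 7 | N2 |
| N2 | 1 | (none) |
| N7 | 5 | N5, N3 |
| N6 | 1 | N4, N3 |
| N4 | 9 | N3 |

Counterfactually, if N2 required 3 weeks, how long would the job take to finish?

Actual critical path: N2→N3→N5→N7 = 1+7+7+5 = 20 ⇒ 20 weeks.
N2 is on the critical path; changing it to 3 makes that path 22 weeks.
No other chain overtakes it, so the finish is 22 weeks.

22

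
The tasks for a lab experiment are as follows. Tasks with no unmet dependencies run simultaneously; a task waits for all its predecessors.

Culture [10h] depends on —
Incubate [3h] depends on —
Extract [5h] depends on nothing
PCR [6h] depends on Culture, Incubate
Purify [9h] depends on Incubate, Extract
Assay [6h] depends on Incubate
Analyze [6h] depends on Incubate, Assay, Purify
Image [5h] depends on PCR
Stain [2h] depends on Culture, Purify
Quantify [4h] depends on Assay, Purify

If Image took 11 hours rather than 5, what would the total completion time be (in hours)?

Baseline: Culture→PCR→Image = 10+6+5 = 21 → 21 hours.
Since Image is critical, the +6 change carries straight to that chain (now 27 hours).
That remains the longest chain; total 27 hours.

27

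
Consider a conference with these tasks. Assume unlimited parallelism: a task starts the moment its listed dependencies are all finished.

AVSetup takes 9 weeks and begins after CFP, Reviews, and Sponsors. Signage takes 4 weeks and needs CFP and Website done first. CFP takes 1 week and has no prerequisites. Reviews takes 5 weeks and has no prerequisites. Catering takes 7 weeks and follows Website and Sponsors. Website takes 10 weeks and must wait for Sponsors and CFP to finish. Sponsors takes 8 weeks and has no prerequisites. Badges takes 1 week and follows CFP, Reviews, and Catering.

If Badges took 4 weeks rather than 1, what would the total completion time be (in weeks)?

29

Critical path before the change: Sponsors→Website→Catering→Badges = 8+10+7+1 = 26 giving 26 weeks.
Since Badges is critical, the +3 change carries straight to that chain (now 29 weeks).
That remains the longest chain; total 29 weeks.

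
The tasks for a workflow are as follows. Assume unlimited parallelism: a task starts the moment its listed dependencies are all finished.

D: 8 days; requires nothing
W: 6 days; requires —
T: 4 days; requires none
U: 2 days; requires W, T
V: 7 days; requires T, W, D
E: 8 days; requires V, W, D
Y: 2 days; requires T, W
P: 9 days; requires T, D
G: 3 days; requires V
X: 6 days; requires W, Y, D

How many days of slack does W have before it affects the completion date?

Critical path: D→V→E = 8+7+8 = 23, so the finish is 23 days.
Longest path through W: 21 days (earliest finish 6, latest finish 8).
So W can slip 8 − 6 = 2 days.

2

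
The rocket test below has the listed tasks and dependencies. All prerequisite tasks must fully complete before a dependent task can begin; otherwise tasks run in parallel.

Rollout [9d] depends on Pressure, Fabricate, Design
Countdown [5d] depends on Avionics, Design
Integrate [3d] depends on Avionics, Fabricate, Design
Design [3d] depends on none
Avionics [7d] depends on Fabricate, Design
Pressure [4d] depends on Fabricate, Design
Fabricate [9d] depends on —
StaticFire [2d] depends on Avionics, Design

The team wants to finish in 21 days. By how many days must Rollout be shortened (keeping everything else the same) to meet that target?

Current finish: 22 days; target: 21.
Rollout is on every critical path, so each day cut from Rollout cuts the finish by one (this holds down to a finish of 21).
Need 22 − 21 = 1 day off Rollout → Rollout becomes 8 days, finish becomes 21.

1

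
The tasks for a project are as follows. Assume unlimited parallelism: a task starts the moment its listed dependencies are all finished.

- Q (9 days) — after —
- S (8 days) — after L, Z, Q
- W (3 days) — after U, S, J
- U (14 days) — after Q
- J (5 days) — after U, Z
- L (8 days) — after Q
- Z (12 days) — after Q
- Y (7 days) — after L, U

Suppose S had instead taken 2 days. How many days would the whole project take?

31

As given, the longest chain is Q→Z→S→W = 9+12+8+3 = 32, so the finish is 32 days.
Since S is critical, the -6 change carries straight to that chain (now 26 days).
Now Q→U→J→W = 9+14+5+3 = 31 is longest, so the finish becomes 31 days.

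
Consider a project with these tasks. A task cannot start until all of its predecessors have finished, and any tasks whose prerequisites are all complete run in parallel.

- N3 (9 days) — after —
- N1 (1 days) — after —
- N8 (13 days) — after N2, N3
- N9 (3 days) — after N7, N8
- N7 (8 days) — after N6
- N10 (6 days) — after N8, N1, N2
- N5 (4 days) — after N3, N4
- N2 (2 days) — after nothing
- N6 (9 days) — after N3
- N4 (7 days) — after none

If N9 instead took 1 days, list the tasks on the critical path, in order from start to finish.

N3, N8, N10

Critical path before the change: N3→N6→N7→N9 = 9+9+8+3 = 29 giving 29 days.
Since N9 is critical, the -2 change carries straight to that chain (now 27 days).
Now N3→N8→N10 = 9+13+6 = 28 is longest, so the finish becomes 28 days.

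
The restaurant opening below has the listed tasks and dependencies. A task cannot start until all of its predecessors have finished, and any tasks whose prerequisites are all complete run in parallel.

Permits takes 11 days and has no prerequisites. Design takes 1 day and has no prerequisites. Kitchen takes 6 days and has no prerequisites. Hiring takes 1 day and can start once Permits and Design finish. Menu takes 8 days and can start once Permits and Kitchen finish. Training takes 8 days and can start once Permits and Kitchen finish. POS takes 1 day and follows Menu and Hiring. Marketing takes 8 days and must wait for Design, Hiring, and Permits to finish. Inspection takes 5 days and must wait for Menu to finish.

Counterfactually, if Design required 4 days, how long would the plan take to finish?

24

As given, the longest chain is Permits→Menu→Inspection = 11+8+5 = 24, so the finish is 24 days.
The longest path through Design is only 10 days, so Design has float 14.
No other chain overtakes it, so the finish is 24 days.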